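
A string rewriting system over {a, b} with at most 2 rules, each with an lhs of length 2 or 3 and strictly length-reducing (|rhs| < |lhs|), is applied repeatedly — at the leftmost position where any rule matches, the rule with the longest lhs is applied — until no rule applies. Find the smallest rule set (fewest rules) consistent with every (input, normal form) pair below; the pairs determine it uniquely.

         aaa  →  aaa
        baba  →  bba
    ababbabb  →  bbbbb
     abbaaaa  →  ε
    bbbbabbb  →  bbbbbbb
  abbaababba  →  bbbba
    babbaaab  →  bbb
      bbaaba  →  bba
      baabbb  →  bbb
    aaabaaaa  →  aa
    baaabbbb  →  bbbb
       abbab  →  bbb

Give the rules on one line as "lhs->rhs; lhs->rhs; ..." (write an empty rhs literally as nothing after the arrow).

ab->b; baa->

  | aaa
  | baba => bba
  | ababbabb => babbabb => bbbabb => bbbbb
  | abbaaaa => bbaaaa => baa => ε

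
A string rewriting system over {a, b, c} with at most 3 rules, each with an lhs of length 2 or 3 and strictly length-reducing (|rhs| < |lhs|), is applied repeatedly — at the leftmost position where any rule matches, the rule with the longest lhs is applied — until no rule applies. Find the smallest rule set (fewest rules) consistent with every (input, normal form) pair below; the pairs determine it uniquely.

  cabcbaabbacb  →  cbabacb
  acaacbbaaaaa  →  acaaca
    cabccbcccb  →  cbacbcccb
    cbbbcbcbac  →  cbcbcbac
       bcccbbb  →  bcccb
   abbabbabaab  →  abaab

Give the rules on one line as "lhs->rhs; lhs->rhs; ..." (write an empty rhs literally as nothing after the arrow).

aaa->a; abc->ba; bb->

  | cabcbaabbacb => cbabaabbacb => cbabaaacb => cbabacb
  | acaacbbaaaaa => acaacaaaaa => acaacaaa => acaaca
  | cabccbcccb => cbacbcccb
  | cbbbcbcbac => cbcbcbac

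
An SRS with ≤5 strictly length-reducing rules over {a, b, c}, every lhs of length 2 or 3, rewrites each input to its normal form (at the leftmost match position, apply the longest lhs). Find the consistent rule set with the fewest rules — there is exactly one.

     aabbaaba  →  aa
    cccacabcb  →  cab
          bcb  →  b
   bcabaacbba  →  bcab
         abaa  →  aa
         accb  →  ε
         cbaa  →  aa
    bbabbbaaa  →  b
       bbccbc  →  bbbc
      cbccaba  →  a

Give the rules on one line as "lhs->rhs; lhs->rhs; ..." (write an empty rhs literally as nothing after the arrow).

ac->; ba->; cb->; cc->

  | aabbaaba => aababa => aaba => aa
  | cccacabcb => cacabcb => cabcb => cab
  | bcb => b
  | bcabaacbba => bcaacbba => bcabba => bcab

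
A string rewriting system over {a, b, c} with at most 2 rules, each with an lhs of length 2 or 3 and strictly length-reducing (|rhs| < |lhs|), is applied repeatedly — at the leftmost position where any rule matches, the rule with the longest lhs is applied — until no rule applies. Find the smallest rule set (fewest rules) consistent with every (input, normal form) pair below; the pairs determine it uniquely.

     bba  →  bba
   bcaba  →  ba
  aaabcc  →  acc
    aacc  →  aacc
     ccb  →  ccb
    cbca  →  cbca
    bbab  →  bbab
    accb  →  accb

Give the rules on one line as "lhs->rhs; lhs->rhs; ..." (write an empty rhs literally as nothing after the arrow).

aab->; cab->

  | bba
  | bcaba => ba
  | aaabcc => acc
  | aacc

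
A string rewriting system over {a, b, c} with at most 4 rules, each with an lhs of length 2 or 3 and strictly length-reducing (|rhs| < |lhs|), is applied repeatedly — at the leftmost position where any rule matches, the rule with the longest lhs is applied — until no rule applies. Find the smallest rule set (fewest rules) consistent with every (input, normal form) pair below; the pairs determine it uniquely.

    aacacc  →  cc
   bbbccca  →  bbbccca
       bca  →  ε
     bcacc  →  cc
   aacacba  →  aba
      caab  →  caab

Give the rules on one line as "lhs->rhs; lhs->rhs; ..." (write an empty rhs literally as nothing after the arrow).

ac->; acc->cc; bca->

  | aacacc => aacc => acc => cc
  | bbbccca
  | bca => ε
  | bcacc => cc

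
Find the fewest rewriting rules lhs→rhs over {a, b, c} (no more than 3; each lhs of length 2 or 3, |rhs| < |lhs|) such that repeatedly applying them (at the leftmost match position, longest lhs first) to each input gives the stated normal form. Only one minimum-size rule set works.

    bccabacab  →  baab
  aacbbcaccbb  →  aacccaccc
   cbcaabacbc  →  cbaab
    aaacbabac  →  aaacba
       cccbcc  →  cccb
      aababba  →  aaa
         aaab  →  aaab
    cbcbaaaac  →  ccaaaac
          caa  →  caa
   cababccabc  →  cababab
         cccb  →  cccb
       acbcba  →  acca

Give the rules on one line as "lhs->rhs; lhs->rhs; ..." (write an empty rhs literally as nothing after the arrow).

  | bccabacab => bcabacab => babacab => baab
  | aacbbcaccbb => aacccaccbb => aacccaccc
  | cbcaabacbc => cbaabacbc => cbaabc => cbaab
  | aaacbabac => aaacba

bac->; bb->c; bc->b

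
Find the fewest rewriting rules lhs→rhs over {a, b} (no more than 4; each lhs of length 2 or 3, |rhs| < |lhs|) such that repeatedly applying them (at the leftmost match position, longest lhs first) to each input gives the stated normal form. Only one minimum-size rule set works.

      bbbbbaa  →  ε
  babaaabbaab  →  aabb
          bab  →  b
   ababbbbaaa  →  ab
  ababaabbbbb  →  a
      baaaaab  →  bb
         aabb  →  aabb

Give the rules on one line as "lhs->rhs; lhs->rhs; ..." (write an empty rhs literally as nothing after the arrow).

aaa->bb; aba->ab; ba->; bbb->

  | bbbbbaa => bbaa => ba => ε
  | babaaabbaab => baaabbaab => aabbaab => aabab => aabb
  | bab => b
  | ababbbbaaa => abbbbbaaa => abbaaa => abaa => aba => ab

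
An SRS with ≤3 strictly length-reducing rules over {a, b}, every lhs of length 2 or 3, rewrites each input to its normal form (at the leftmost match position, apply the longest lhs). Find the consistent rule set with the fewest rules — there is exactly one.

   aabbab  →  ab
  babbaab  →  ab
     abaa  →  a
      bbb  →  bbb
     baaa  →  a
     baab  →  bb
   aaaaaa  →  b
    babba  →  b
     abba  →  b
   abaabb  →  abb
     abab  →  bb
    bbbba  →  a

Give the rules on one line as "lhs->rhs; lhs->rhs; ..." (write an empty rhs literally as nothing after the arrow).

  | aabbab => bbbab => bbab => bab => ab
  | babbaab => abbaab => abaab => aaab => bab => ab
  | abaa => aaa => ba => a
  | bbb

aa->b; ba->a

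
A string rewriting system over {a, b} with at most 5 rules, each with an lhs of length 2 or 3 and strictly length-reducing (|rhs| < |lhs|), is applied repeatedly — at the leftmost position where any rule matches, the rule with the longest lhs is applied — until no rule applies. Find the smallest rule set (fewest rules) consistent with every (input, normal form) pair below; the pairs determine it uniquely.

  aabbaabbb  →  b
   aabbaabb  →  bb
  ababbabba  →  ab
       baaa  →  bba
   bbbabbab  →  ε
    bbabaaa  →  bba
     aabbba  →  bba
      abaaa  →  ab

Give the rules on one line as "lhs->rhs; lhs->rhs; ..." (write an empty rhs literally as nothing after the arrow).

aa->b; aba->ab; bab->; bbb->b

  | aabbaabbb => bbbaabbb => baabbb => bbbbb => bbb => b
  | aabbaabb => bbbaabb => baabb => bbbb => bb
  | ababbabba => abbbabba => ababba => abbba => aba => ab
  | baaa => bba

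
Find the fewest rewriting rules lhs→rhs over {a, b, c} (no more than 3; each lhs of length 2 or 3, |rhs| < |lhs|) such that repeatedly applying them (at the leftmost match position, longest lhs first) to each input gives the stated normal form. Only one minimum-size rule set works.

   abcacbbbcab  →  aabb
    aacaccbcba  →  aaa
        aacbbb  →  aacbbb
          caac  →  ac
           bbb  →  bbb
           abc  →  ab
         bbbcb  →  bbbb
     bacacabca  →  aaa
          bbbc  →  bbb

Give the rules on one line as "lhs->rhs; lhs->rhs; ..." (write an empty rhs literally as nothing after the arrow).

  | abcacbbbcab => abacbbbcab => aacbbbcab => aacbbbab => aacbbab => aacbab => aacab => aabb
  | aacaccbcba => aabccbcba => aabcbcba => aabbcba => aabbba => aabba => aaba => aaa
  | aacbbb
  | caac => bac => ac

ba->a; bc->b; ca->b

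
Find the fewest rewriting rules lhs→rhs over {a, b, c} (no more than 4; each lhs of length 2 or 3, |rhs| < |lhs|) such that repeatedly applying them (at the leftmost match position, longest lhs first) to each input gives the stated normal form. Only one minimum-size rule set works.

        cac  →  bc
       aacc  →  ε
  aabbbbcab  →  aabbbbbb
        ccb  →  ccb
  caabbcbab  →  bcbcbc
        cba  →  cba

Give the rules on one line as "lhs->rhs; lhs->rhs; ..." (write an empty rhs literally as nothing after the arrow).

ac->; bab->bc; ca->b

  | cac => bc
  | aacc => ac => ε
  | aabbbbcab => aabbbbbb
  | ccb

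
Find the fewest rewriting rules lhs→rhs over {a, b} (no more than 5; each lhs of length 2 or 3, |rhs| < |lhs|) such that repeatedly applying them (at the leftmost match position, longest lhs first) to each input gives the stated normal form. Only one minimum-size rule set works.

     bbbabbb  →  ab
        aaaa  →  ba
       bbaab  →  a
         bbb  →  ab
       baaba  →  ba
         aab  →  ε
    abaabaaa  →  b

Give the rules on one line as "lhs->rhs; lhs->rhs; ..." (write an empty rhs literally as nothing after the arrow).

aa->b; aaa->b; aab->; bb->a

  | bbbabbb => ababbb => abaab => ab
  | aaaa => ba
  | bbaab => aaab => bb => a
  | bbb => ab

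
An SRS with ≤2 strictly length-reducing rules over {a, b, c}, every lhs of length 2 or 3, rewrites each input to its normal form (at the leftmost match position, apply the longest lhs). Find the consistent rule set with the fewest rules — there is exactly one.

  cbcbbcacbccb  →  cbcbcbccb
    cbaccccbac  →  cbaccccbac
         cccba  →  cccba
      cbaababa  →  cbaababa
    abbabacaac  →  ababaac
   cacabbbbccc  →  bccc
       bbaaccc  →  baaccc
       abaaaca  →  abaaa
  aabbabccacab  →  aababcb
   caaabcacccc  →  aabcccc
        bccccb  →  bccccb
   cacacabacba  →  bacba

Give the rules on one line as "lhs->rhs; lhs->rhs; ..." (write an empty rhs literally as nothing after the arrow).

  | cbcbbcacbccb => cbcbcacbccb => cbcbcbccb
  | cbaccccbac
  | cccba
  | cbaababa

bb->b; ca->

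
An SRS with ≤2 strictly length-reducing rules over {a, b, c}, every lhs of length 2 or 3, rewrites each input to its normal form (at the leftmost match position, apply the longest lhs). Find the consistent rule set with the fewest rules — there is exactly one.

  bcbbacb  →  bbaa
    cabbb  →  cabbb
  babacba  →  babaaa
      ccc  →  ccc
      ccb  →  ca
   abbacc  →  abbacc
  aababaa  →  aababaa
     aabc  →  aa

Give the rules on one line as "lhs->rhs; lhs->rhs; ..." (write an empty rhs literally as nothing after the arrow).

  | bcbbacb => bbacb => bbaa
  | cabbb
  | babacba => babaaa
  | ccc

bc->; cb->a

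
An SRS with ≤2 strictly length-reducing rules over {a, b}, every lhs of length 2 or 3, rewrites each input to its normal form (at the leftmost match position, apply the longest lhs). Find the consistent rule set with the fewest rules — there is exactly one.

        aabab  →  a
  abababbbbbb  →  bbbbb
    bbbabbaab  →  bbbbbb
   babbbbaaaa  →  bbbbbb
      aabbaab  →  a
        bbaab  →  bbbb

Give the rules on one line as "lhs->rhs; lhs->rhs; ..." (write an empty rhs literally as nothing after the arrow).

  | aabab => aab => a
  | abababbbbbb => ababbbbbb => abbbbbb => bbbbb
  | bbbabbaab => bbbbaab => bbbbbb
  | babbbbaaaa => bbbbaaaa => bbbbbaa => bbbbbb

ab->; baa->bb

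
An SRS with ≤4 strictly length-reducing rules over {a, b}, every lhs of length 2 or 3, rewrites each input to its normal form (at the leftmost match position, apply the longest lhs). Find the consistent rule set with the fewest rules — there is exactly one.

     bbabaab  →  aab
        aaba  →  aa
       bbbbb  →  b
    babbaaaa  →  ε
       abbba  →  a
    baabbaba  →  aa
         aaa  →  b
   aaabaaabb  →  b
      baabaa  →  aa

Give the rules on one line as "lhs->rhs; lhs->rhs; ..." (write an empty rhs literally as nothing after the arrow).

aaa->b; ba->; bb->

  | bbabaab => abaab => aab
  | aaba => aa
  | bbbbb => bbb => b
  | babbaaaa => bbaaaa => aaaa => ba => ε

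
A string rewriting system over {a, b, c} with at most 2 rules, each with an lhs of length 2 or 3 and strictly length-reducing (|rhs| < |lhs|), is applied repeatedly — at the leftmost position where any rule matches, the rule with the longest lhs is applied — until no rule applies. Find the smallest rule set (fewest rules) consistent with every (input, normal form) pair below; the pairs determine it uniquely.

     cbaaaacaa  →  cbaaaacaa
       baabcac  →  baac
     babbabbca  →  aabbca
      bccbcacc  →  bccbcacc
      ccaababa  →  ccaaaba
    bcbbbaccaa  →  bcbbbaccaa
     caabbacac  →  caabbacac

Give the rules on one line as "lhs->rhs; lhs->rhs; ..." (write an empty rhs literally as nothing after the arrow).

  | cbaaaacaa
  | baabcac => baac
  | babbabbca => abbabbca => ababbca => aabbca
  | bccbcacc

abc->; bab->ab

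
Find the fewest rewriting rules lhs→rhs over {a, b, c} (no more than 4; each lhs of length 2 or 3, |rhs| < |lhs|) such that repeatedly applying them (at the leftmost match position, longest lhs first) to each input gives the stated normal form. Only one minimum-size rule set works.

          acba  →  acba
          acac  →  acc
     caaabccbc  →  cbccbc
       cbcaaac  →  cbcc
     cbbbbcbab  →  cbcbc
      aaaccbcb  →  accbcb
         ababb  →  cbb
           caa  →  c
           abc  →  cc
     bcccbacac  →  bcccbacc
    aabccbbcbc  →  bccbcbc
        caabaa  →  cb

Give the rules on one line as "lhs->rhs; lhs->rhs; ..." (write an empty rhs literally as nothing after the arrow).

  | acba
  | acac => acc
  | caaabccbc => caabccbc => cabccbc => cbccbc
  | cbcaaac => cbcaac => cbcac => cbcc

aa->; ab->c; bbc->bc; ca->c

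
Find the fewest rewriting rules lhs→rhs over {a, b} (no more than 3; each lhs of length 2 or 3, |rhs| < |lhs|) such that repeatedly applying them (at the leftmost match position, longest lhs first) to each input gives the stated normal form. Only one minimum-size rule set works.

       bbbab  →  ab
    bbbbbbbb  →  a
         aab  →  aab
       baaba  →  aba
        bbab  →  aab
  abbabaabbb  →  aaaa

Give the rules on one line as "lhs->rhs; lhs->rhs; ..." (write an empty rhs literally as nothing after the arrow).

  | bbbab => ab
  | bbbbbbbb => bbbbb => bb => a
  | aab
  | baaba => aba

baa->a; bb->a; bbb->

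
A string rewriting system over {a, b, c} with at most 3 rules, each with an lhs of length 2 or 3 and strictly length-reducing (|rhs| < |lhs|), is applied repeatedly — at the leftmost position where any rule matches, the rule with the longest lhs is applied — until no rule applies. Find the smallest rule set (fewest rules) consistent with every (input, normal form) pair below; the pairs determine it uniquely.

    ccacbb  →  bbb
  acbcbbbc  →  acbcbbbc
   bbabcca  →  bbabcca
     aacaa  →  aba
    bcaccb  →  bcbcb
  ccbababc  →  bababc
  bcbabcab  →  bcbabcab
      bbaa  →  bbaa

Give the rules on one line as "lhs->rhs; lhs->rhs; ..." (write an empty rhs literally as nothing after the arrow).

aca->b; cac->cb; ccb->b

  | ccacbb => ccbbb => bbb
  | acbcbbbc
  | bbabcca
  | aacaa => aba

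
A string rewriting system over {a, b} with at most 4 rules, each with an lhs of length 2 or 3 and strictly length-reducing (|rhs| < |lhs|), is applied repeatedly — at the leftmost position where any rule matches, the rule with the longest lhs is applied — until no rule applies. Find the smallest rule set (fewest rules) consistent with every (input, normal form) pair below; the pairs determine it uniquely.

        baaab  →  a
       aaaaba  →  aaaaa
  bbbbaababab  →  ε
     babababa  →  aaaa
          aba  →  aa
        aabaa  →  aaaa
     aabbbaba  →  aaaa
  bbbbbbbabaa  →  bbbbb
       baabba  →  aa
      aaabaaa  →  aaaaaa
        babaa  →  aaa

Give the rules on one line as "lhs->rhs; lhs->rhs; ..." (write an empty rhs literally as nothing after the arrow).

  | baaab => baab => bab => a
  | aaaaba => aaaaa
  | bbbbaababab => bbbbababab => bbbaabab => bbbabab => bbaab => bbab => ba => ε
  | babababa => aababa => aaaba => aaaa

ab->a; ba->; baa->ba; bab->a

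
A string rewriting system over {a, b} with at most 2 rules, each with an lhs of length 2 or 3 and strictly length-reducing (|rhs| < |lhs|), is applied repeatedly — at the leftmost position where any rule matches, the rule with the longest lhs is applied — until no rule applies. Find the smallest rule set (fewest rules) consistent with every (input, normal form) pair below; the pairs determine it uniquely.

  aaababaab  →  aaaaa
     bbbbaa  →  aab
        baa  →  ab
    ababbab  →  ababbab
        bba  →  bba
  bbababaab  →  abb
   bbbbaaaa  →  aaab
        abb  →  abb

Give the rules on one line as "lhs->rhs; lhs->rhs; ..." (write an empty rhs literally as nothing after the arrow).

baa->ab; bbb->a

  | aaababaab => aaabaabb => aaaabbb => aaaaa
  | bbbbaa => abaa => aab
  | baa => ab
  | ababbab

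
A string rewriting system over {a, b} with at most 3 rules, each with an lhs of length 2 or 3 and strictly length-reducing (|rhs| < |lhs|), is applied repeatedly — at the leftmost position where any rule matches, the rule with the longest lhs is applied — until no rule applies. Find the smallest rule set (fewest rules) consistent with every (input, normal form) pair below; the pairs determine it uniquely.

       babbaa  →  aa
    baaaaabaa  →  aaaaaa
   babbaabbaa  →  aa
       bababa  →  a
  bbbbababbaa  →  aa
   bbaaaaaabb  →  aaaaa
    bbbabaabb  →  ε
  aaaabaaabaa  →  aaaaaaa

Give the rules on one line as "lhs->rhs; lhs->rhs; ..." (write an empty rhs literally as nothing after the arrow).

ab->; ba->a; bb->a

  | babbaa => abbaa => baa => aa
  | baaaaabaa => aaaaabaa => aaaaaa
  | babbaabbaa => abbaabbaa => baabbaa => aabbaa => abaa => aa
  | bababa => ababa => aba => a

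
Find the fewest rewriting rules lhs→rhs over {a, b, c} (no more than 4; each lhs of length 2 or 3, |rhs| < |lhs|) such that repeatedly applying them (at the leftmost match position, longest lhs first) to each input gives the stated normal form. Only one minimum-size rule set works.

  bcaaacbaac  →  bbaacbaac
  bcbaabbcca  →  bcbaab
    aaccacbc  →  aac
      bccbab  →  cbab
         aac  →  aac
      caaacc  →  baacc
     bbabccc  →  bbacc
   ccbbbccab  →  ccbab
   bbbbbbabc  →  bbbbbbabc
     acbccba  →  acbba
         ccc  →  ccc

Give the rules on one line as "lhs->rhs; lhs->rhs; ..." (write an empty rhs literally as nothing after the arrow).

bbc->; bcc->c; ca->b; cbc->cb

  | bcaaacbaac => bbaacbaac
  | bcbaabbcca => bcbaaca => bcbaab
  | aaccacbc => aacbcbc => aacbbc => aac
  | bccbab => cbab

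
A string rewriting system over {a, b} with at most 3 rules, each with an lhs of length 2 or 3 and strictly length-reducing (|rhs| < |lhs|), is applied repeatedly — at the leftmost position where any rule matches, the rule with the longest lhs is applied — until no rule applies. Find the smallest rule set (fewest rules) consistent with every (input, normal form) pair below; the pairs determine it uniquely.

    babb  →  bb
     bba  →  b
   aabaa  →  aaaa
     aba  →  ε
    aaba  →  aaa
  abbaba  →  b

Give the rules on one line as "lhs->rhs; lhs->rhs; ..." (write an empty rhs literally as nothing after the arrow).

aab->aa; ab->b; ba->

  | babb => bb
  | bba => b
  | aabaa => aaaa
  | aba => ba => ε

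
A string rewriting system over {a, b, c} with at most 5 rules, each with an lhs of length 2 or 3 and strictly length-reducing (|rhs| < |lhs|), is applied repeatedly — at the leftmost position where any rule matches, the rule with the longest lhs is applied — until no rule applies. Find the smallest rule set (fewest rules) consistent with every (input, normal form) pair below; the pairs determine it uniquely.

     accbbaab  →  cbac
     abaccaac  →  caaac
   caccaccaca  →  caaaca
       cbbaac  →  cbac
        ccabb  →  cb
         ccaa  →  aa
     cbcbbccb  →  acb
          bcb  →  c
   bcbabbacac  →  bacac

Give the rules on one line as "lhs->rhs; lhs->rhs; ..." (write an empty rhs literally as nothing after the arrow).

  | accbbaab => abbaab => cbaab => cbac
  | abaccaac => caccaac => caaac
  | caccaccaca => caaccaca => caaaca
  | cbbaac => cbac

ab->c; bba->b; bc->a; cc->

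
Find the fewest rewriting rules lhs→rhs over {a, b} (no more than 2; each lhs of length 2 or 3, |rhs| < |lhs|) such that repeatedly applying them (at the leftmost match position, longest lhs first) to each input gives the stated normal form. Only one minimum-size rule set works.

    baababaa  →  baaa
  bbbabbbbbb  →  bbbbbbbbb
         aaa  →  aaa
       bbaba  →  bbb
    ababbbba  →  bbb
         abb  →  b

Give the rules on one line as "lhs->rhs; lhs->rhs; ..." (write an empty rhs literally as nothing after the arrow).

  | baababaa => baabaa => baaa
  | bbbabbbbbb => bbbbbbbbb
  | aaa
  | bbaba => bbba => bbb

ab->; bba->bb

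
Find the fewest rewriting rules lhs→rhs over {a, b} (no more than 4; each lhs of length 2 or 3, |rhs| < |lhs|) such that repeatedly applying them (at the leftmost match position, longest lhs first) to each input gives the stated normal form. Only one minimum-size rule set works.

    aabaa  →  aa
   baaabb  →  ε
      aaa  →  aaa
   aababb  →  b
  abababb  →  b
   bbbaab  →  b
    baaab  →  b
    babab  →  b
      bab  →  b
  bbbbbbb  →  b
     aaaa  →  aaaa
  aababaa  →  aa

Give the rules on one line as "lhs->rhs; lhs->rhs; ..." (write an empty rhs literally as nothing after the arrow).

aab->ab; ab->; bb->

  | aabaa => abaa => aa
  | baaabb => baabb => babb => bb => ε
  | aaa
  | aababb => ababb => abb => b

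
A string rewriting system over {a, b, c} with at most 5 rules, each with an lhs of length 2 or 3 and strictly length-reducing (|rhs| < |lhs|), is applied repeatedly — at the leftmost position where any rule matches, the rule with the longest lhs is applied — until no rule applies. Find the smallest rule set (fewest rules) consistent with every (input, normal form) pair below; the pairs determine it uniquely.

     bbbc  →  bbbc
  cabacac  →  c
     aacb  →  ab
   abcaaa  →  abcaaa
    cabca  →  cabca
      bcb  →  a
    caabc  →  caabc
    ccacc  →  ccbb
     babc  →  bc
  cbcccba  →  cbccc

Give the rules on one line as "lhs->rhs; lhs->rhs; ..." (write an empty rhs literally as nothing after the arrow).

ac->; acc->bb; ba->; bcb->a

  | bbbc
  | cabacac => cacac => cac => c
  | aacb => ab
  | abcaaa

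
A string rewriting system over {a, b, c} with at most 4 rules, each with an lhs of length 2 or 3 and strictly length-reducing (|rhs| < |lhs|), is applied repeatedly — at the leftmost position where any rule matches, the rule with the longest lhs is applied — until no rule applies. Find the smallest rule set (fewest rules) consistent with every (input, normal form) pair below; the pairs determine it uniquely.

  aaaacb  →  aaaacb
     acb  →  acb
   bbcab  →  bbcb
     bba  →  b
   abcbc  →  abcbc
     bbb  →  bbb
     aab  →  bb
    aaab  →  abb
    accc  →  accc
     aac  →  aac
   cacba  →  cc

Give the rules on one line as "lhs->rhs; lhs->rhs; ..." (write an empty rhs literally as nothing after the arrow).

  | aaaacb
  | acb
  | bbcab => bbcb
  | bba => b

aab->bb; ba->; ca->c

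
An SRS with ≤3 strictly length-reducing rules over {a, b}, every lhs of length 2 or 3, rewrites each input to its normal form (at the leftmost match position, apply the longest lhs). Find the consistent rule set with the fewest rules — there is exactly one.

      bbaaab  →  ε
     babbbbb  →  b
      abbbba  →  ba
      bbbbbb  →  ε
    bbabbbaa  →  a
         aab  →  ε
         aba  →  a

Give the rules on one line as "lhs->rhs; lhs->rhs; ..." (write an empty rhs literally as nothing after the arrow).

aa->a; ab->; bb->

  | bbaaab => aaab => aab => ab => ε
  | babbbbb => bbbbb => bbb => b
  | abbbba => bbba => ba
  | bbbbbb => bbbb => bb => ε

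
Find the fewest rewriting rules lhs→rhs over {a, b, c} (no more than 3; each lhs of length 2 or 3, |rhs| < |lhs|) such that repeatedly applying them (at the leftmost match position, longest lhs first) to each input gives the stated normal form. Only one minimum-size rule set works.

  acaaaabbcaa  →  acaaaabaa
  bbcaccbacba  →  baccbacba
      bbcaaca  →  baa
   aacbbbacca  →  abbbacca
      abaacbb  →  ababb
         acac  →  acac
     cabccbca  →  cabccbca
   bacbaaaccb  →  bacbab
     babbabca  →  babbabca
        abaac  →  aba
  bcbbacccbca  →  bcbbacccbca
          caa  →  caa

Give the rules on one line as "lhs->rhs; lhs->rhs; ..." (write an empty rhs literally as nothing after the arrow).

  | acaaaabbcaa => acaaaabaa
  | bbcaccbacba => baccbacba
  | bbcaaca => baaca => baa
  | aacbbbacca => abbbacca

aac->a; bbc->b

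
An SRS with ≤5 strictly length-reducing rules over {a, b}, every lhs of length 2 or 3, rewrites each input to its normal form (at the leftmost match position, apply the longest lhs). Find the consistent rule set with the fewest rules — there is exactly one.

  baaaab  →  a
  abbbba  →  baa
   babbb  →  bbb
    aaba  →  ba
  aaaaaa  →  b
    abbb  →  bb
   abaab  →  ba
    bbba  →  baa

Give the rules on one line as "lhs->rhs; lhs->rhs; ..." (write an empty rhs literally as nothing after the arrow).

  | baaaab => babab => bbab => aab => a
  | abbbba => bbba => baa
  | babbb => bbb
  | aaba => aba => ba

aaa->ab; ab->; aba->ba; bba->aa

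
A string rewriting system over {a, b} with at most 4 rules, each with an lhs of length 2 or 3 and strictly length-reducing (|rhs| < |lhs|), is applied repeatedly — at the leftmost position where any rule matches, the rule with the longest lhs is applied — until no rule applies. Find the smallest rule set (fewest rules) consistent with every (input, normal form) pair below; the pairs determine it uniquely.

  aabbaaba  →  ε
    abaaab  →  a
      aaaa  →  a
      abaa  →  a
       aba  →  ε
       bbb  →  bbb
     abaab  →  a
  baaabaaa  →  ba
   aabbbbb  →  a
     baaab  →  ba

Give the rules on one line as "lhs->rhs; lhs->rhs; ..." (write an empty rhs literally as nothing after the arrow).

  | aabbaaba => abbaaba => abaaba => aba => ε
  | abaaab => aab => ab => a
  | aaaa => aaa => aa => a
  | abaa => a

aa->a; ab->a; aba->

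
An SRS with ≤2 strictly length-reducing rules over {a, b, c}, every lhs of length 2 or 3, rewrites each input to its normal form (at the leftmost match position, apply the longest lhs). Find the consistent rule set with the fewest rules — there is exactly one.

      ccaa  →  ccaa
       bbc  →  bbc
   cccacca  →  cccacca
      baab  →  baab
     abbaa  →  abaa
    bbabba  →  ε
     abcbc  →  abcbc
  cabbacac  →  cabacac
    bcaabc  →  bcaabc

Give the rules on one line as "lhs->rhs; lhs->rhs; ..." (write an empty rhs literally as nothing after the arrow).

  | ccaa
  | bbc
  | cccacca
  | baab

abb->ab; bba->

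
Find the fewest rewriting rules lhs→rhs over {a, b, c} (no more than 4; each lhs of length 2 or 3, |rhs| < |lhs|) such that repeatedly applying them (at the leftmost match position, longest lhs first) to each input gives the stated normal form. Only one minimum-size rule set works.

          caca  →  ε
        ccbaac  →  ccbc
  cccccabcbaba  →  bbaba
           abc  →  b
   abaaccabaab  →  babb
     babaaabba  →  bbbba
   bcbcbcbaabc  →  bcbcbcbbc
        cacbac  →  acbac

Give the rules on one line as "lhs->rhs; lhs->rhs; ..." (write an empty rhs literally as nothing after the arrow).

  | caca => aca => aa => ε
  | ccbaac => ccbc
  | cccccabcbaba => ccccabcbaba => cccabcbaba => ccabcbaba => cabcbaba => abcbaba => bbaba
  | abc => b

aa->; aaa->c; abc->b; ca->a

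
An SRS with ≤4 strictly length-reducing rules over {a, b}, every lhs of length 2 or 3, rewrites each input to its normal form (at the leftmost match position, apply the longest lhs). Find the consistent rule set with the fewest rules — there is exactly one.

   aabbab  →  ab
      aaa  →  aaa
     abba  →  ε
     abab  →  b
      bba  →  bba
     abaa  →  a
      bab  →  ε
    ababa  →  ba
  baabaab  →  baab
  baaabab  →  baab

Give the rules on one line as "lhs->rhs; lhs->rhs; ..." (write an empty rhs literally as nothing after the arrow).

aba->; abb->ab; bab->

  | aabbab => aabab => ab
  | aaa
  | abba => aba => ε
  | abab => b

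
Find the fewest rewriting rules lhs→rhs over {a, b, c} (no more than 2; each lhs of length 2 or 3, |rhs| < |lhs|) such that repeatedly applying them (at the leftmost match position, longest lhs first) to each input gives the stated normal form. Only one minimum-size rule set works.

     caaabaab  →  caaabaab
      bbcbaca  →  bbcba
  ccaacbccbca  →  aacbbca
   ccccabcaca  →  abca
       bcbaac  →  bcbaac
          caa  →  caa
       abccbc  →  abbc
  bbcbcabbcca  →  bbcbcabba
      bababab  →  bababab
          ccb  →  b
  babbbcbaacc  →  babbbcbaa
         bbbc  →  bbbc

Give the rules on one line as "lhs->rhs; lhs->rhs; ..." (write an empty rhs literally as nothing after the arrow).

aca->a; cc->

  | caaabaab
  | bbcbaca => bbcba
  | ccaacbccbca => aacbccbca => aacbbca
  | ccccabcaca => ccabcaca => abcaca => abca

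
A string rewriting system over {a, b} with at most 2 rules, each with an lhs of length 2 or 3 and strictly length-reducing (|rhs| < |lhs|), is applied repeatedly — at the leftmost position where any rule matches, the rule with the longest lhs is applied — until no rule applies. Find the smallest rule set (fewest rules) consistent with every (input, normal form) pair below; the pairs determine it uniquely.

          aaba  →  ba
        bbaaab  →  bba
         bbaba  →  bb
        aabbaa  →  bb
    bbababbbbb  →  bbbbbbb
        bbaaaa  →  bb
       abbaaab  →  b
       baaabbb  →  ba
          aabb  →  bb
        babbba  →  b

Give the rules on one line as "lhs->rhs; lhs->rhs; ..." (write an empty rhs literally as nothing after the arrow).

aa->; ab->a

  | aaba => ba
  | bbaaab => bbab => bba
  | bbaba => bbaa => bb
  | aabbaa => bbaa => bb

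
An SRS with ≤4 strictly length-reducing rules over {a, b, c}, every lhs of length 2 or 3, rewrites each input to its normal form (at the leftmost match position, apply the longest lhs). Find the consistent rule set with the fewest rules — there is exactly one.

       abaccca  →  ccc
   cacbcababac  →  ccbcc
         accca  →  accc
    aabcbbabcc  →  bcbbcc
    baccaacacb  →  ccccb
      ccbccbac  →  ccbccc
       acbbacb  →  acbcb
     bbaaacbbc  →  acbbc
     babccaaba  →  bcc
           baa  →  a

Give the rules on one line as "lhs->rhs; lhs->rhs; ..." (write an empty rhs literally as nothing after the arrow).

ab->b; ba->; ca->c

  | abaccca => baccca => ccca => ccc
  | cacbcababac => ccbcababac => ccbcbabac => ccbcbac => ccbcc
  | accca => accc
  | aabcbbabcc => abcbbabcc => bcbbabcc => bcbbcc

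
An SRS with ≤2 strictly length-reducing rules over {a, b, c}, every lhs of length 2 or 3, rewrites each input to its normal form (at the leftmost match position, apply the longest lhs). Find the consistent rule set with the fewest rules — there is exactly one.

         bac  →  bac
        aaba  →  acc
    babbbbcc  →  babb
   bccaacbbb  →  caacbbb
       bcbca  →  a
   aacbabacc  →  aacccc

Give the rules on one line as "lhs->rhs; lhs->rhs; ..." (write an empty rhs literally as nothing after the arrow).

  | bac
  | aaba => acc
  | babbbbcc => babbbc => babb
  | bccaacbbb => caacbbb

aba->cc; bc->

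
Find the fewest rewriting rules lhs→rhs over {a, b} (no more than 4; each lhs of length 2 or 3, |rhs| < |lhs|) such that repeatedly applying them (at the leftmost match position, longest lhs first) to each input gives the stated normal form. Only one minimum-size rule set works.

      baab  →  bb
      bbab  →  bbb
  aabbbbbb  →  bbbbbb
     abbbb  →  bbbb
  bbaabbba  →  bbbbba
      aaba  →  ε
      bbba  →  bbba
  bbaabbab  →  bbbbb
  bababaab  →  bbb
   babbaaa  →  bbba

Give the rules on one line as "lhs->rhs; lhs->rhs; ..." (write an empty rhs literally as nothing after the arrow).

  | baab => bab => bb
  | bbab => bbb
  | aabbbbbb => abbbbbb => bbbbbb
  | abbbb => bbbb

aa->a; ab->b; aba->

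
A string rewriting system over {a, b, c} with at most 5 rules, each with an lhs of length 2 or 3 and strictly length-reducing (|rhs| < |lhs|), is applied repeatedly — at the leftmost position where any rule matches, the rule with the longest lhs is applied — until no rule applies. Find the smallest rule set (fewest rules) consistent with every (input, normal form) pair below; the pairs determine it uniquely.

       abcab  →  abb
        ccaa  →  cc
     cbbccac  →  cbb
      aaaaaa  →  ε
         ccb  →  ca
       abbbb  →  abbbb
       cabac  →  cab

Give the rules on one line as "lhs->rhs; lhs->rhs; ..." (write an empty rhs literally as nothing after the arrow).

aa->; ba->b; bc->b; ccb->ca

  | abcab => abab => abb
  | ccaa => cc
  | cbbccac => cbbcac => cbbac => cbbc => cbb
  | aaaaaa => aaaa => aa => ε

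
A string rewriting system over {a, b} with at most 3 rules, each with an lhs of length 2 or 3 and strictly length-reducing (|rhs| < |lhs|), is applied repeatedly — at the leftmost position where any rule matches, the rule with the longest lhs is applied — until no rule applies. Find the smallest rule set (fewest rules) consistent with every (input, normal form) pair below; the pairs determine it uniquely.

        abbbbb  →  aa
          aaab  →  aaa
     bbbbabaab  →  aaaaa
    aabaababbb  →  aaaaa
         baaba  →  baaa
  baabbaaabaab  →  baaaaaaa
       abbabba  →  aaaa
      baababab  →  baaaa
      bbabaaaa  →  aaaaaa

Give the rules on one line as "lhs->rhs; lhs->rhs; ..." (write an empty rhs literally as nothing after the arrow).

  | abbbbb => aabbb => aabb => aab => aa
  | aaab => aaa
  | bbbbabaab => abbabaab => aaabaab => aaaaab => aaaaa
  | aabaababbb => aaaababbb => aaaaabbb => aaaaabb => aaaaab => aaaaa

aab->aa; bb->a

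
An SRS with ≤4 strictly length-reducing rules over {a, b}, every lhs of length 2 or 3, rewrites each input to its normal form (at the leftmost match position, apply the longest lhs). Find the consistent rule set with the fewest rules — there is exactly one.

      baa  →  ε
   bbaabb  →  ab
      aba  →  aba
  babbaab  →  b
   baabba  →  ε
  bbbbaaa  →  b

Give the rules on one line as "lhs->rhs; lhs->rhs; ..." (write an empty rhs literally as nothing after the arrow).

aa->b; baa->; bb->b; bba->

  | baa => ε
  | bbaabb => abb => ab
  | aba
  | babbaab => baab => b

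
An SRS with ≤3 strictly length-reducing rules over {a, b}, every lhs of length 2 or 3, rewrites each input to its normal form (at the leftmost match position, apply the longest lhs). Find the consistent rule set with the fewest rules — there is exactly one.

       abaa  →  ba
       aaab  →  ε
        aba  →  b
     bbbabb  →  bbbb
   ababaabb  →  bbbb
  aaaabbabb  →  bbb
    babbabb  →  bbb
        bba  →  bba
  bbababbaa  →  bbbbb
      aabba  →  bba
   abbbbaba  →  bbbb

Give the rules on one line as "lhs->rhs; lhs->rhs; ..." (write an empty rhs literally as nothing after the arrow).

  | abaa => ba
  | aaab => ab => ε
  | aba => b
  | bbbabb => bbbb

aa->; ab->; aba->b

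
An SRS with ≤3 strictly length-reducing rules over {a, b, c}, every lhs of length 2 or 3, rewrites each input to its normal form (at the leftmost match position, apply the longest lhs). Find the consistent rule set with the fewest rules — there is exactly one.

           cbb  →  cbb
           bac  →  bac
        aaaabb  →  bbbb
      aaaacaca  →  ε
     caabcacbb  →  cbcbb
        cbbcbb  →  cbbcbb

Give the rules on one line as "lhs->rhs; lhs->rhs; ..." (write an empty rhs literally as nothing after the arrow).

aa->b; bca->

  | cbb
  | bac
  | aaaabb => baabb => bbbb
  | aaaacaca => baacaca => bbcaca => bca => ε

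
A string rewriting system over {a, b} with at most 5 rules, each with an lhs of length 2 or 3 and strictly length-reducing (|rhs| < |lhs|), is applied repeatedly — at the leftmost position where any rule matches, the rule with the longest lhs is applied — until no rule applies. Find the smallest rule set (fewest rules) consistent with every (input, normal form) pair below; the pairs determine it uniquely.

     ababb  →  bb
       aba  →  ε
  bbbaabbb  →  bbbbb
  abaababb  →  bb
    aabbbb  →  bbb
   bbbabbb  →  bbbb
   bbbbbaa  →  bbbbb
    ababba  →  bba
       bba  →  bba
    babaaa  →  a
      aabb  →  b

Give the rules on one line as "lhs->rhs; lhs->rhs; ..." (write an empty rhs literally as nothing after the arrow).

aa->; aab->; aba->; bab->

  | ababb => bb
  | aba => ε
  | bbbaabbb => bbbbb
  | abaababb => ababb => bb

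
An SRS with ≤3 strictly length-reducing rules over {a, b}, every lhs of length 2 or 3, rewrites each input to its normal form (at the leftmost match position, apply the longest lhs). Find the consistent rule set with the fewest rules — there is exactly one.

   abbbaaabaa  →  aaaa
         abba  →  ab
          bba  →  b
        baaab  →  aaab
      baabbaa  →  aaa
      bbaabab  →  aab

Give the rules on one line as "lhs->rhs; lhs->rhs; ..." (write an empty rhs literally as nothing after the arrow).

ba->a; bba->b

  | abbbaaabaa => abbaabaa => ababaa => aabaa => aaaa
  | abba => ab
  | bba => b
  | baaab => aaab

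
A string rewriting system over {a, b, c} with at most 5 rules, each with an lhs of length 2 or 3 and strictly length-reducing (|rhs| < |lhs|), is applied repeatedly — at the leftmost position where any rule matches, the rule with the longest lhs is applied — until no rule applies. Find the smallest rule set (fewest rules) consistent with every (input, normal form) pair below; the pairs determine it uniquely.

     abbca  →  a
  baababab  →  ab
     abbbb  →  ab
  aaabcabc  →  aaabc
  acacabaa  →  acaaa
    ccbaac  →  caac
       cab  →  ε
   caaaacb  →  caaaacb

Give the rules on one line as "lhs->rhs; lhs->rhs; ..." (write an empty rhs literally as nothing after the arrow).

  | abbca => acca => aba => a
  | baababab => ababab => abab => ab
  | abbbb => acbb => acc => ab
  | aaabcabc => aaabc

ba->; bb->c; cab->; cc->b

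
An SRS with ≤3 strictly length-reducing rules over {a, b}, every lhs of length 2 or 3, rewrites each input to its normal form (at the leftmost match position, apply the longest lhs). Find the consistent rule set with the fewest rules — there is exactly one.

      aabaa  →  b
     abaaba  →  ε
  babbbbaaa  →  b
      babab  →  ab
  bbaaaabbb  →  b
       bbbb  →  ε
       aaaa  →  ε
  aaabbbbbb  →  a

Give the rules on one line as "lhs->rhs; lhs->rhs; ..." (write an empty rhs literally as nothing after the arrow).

  | aabaa => baa => ba => b
  | abaaba => ababa => abba => aa => ε
  | babbbbaaa => bbbbbaaa => bbbaaa => baaa => baa => ba => b
  | babab => bbab => ab

aa->; ba->b; bb->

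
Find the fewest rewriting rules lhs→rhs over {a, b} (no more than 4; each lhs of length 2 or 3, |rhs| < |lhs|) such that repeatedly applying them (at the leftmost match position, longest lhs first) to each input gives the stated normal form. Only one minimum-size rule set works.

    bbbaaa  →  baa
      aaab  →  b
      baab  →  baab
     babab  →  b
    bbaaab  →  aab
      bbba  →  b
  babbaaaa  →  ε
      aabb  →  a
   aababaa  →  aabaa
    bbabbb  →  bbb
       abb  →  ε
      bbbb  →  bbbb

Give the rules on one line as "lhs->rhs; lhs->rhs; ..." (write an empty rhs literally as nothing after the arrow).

  | bbbaaa => baa
  | aaab => b
  | baab
  | babab => bab => b

aaa->; abb->; bab->b; bba->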